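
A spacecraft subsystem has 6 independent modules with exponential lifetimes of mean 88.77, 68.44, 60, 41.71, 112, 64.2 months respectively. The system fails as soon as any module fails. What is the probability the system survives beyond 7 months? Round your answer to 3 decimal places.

0.529

The first failure time is exponential with rate Σλ_i = 1/88.77 + 1/68.44 + 1/60 + 1/41.71 + 1/112 + 1/64.2 = 0.091023 per month.
P(min > 7) = e^(−0.091023·7) = e^(−0.63716) ≈ 0.529.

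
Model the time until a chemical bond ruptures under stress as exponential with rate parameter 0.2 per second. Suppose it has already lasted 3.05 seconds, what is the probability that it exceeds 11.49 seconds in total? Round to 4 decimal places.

0.1849

P(X > s+t | X > s) = e^(−λ(s+t))/e^(−λs) = e^(−λt), independent of s = 3.05.
P(X > 8.44) = e^(−1.688) ≈ 0.1849.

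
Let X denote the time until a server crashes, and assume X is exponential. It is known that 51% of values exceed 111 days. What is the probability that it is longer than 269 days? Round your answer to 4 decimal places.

0.1956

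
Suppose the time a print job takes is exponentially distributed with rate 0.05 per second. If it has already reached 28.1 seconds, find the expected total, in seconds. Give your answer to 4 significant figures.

48.10

By memorylessness, E[X | X > 28.1] = 28.1 + 1/λ = 28.1 + 20 = 48.1 seconds.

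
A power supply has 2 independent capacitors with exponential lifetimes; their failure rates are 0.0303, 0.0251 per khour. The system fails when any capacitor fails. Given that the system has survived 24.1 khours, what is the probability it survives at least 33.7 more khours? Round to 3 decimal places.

Time to first failure ~ Exp(Σλ) with Σλ = 0.0554.
By memorylessness, P(T > 24.1+33.7 | T > 24.1) = P(T > 33.7) = e^(−0.0554·33.7) ≈ 0.155.

0.155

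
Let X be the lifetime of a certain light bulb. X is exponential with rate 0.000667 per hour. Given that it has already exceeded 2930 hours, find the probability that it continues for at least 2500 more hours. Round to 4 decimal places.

The exponential is memoryless, so the remaining time is again Exp(λ): the condition X > 2930 is irrelevant.
P(X > 2500) = e^(−1.6675) ≈ 0.1887.

0.1887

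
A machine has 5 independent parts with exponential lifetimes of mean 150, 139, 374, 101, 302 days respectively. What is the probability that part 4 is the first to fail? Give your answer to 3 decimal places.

0.333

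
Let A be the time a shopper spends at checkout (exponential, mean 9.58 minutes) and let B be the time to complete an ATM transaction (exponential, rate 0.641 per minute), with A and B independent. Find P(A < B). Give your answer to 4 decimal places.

0.1400

λ_1 = 1/9.58 = 0.104384, λ_2 = 0.641.
For independent exponentials, P(A < B) = λ_1/(λ_1+λ_2) = 0.104384/0.745384 ≈ 0.1400.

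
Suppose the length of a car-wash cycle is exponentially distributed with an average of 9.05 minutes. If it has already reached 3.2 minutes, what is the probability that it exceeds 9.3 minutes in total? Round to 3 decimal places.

0.510

The rate is λ = 1/9.05 = 0.110497 per minute.
P(X > s+t | X > s) = e^(−λ(s+t))/e^(−λs) = e^(−λt), independent of s = 3.2.
P(X > 6.1) = e^(−0.67403) ≈ 0.510.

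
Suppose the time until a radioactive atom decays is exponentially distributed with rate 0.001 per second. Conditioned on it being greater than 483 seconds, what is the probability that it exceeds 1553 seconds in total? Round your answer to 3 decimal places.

0.343

By the memoryless property, P(X > 483+1070 | X > 483) = P(X > 1070).
P(X > 1070) = e^(−1.07) ≈ 0.343.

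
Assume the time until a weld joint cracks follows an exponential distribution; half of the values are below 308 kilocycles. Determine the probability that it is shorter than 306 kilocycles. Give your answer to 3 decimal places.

For an exponential, median = ln(2)/λ, so λ = ln 2 / 308 = 0.00225048 per kilocycle.
P(X ≤ 306) = 1 − e^(−λ·306) = 1 − e^(−0.68865) ≈ 0.498.

0.498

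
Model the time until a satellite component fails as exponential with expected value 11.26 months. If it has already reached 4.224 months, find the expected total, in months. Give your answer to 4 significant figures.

The rate is λ = 1/11.26 = 0.0888099 per month.
By memorylessness, E[X | X > 4.224] = 4.224 + 1/λ = 4.224 + 11.26 = 15.484 months.

15.48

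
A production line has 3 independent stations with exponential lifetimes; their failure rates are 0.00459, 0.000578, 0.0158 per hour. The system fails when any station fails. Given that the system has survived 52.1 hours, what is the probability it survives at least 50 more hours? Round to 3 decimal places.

Time to first failure ~ Exp(Σλ) with Σλ = 0.020968.
By memorylessness, P(T > 52.1+50 | T > 52.1) = P(T > 50) = e^(−0.020968·50) ≈ 0.350.

0.350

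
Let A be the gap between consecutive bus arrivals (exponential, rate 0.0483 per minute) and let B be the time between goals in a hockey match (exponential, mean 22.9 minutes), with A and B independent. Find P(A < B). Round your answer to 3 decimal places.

0.525

λ_1 = 0.0483, λ_2 = 1/22.9 = 0.0436681.
For independent exponentials, P(A < B) = λ_1/(λ_1+λ_2) = 0.0483/0.0919681 ≈ 0.525.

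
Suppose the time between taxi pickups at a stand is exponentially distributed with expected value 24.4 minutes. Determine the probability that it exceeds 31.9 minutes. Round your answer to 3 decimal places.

The rate is λ = 1/24.4 = 0.0409836 per minute.
P(X > 31.9) = e^(−λ·31.9) = e^(−1.3074) ≈ 0.271.

0.271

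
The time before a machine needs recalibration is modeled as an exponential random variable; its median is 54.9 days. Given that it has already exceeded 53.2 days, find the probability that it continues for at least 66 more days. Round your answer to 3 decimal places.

For an exponential, median = ln(2)/λ, so λ = ln 2 / 54.9 = 0.0126256 per day.
By the memoryless property, P(X > 53.2+66 | X > 53.2) = P(X > 66).
P(X > 66) = e^(−0.83329) ≈ 0.435.

0.435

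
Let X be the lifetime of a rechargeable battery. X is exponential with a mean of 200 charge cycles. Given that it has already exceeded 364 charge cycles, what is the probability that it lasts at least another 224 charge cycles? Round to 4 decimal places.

0.3263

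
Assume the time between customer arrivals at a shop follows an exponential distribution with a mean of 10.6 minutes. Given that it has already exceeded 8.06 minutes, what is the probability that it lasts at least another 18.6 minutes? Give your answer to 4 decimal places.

0.1730

The rate is λ = 1/10.6 = 0.0943396 per minute.
P(X > s+t | X > s) = e^(−λ(s+t))/e^(−λs) = e^(−λt), independent of s = 8.06.
P(X > 18.6) = e^(−1.7547) ≈ 0.1730.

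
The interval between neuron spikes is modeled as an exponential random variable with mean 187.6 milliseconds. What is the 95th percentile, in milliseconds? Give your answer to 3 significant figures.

562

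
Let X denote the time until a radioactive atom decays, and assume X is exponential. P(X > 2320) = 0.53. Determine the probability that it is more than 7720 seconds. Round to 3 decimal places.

0.121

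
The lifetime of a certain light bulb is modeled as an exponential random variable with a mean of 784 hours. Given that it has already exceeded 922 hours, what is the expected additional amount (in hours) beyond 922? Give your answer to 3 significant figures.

784

The rate is λ = 1/784 = 0.00127551 per hour.
By memorylessness, the remaining amount past any threshold is again Exp(λ) with mean 1/λ = 784 hours.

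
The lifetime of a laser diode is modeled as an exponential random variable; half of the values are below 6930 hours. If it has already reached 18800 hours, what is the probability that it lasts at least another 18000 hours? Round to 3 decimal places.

0.165

For an exponential, median = ln(2)/λ, so λ = ln 2 / 6930 = 0.000100021 per hour.
P(X > s+t | X > s) = e^(−λ(s+t))/e^(−λs) = e^(−λt), independent of s = 18800.
P(X > 18000) = e^(−1.8004) ≈ 0.165.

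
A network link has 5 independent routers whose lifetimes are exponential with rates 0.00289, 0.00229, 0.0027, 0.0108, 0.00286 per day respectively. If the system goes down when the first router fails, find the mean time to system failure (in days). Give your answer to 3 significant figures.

46.4

The time to first failure is exponential with rate Σλ = 0.00289 + 0.00229 + 0.0027 + 0.0108 + 0.00286 = 0.02154.
E[min] = 1/Σλ = 1/0.02154 = 46.4253 days.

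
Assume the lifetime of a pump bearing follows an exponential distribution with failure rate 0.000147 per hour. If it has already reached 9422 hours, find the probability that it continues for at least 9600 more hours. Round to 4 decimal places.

0.2439

P(X > s+t | X > s) = e^(−λ(s+t))/e^(−λs) = e^(−λt), independent of s = 9422.
P(X > 9600) = e^(−1.4112) ≈ 0.2439.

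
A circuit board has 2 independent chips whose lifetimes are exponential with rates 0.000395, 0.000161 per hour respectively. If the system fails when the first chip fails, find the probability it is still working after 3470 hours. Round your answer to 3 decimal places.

The time to first failure is exponential with rate Σλ = 0.000395 + 0.000161 = 0.000556.
P(min > 3470) = e^(−0.000556·3470) = e^(−1.9293) ≈ 0.145.

0.145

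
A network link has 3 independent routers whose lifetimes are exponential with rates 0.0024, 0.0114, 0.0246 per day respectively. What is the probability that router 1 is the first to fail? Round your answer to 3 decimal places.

The time to first failure is exponential with rate Σλ = 0.0024 + 0.0114 + 0.0246 = 0.0384.
P(router 1 first) = λ_1/Σλ = 0.0024/0.0384 ≈ 0.063.

0.063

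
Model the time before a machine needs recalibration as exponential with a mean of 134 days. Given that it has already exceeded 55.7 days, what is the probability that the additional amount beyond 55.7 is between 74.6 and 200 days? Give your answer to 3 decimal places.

0.348

The rate is λ = 1/134 = 0.00746269 per day.
Memoryless: the residual past 55.7 is again Exp(λ).
P(74.6 < residual < 200) = e^(−λ·74.6) − e^(−λ·200) = 0.57309 − 0.22480 ≈ 0.348.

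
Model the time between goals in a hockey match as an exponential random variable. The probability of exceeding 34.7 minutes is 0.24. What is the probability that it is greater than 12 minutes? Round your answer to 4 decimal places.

0.6105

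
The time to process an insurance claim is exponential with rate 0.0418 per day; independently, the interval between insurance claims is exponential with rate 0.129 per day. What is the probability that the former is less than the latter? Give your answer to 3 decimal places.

λ_1 = 0.0418, λ_2 = 0.129.
For independent exponentials, P(the former < the latter) = λ_1/(λ_1+λ_2) = 0.0418/0.1708 ≈ 0.245.

0.245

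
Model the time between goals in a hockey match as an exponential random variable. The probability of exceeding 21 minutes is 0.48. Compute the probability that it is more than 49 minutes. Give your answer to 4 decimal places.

e^(−λ·21) = 0.48 ⇒ λ = −ln(0.48)/21 = 0.0349509.
P(X > 49) = e^(−0.0349509·49) = e^(−1.7126) ≈ 0.1804.

0.1804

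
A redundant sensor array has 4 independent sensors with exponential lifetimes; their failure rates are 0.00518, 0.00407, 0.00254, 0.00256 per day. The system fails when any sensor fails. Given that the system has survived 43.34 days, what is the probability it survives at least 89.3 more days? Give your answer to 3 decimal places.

Time to first failure ~ Exp(Σλ) with Σλ = 0.01435.
By memorylessness, P(T > 43.34+89.3 | T > 43.34) = P(T > 89.3) = e^(−0.01435·89.3) ≈ 0.278.

0.278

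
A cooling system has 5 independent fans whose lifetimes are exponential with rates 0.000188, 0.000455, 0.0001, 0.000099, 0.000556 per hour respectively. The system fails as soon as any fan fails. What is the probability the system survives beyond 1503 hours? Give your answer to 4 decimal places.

The time to first failure is exponential with rate Σλ = 0.000188 + 0.000455 + 0.0001 + 0.000099 + 0.000556 = 0.001398.
P(min > 1503) = e^(−0.001398·1503) = e^(−2.1012) ≈ 0.1223.

0.1223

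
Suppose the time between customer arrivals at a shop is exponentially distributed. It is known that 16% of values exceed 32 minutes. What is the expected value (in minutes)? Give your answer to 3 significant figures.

e^(−λ·32) = 0.16 ⇒ λ = −ln(0.16)/32 = 0.0572682.
Mean = 1/λ = 17.4617 minutes.

17.5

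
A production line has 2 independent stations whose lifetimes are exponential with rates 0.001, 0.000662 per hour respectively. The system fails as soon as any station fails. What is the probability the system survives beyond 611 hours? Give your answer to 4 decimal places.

The time to first failure is exponential with rate Σλ = 0.001 + 0.000662 = 0.001662.
P(min > 611) = e^(−0.001662·611) = e^(−1.0155) ≈ 0.3622.

0.3622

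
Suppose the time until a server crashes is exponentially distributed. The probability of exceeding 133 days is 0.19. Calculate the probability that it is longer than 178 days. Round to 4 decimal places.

0.1083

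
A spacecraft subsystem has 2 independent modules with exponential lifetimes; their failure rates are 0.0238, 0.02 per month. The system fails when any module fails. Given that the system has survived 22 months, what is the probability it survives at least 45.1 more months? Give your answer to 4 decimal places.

Time to first failure ~ Exp(Σλ) with Σλ = 0.0438.
By memorylessness, P(T > 22+45.1 | T > 22) = P(T > 45.1) = e^(−0.0438·45.1) ≈ 0.1387.

0.1387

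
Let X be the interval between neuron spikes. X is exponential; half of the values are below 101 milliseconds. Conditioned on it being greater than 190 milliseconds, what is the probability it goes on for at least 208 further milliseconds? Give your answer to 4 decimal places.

0.2399

For an exponential, median = ln(2)/λ, so λ = ln 2 / 101 = 0.00686284 per millisecond.
The exponential is memoryless, so the remaining time is again Exp(λ): the condition X > 190 is irrelevant.
P(X > 208) = e^(−1.4275) ≈ 0.2399.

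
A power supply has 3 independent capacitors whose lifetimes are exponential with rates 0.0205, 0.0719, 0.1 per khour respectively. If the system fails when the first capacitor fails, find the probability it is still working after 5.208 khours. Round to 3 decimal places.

0.367

The time to first failure is exponential with rate Σλ = 0.0205 + 0.0719 + 0.1 = 0.1924.
P(min > 5.208) = e^(−0.1924·5.208) = e^(−1.002) ≈ 0.367.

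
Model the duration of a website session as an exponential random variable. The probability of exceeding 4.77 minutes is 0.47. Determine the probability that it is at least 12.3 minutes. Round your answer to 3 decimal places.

0.143

e^(−λ·4.77) = 0.47 ⇒ λ = −ln(0.47)/4.77 = 0.158286.
P(X > 12.3) = e^(−0.158286·12.3) = e^(−1.9469) ≈ 0.143.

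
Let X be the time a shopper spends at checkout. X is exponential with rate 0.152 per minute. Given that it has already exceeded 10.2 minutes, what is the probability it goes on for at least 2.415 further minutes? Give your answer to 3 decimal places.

0.693

By the memoryless property, P(X > 10.2+2.415 | X > 10.2) = P(X > 2.415).
P(X > 2.415) = e^(−0.36708) ≈ 0.693.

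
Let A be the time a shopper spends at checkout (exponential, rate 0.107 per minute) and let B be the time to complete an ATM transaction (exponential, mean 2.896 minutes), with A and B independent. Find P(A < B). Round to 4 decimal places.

λ_1 = 0.107, λ_2 = 1/2.896 = 0.345304.
For independent exponentials, P(A < B) = λ_1/(λ_1+λ_2) = 0.107/0.452304 ≈ 0.2366.

0.2366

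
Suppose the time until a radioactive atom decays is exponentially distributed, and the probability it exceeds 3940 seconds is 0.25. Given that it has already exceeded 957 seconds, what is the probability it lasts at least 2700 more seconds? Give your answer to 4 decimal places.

From e^(−λ·3940) = 0.25, λ = −ln(0.25)/3940 = 0.000351851.
Memoryless: P(X > 957+2700 | X > 957) = P(X > 2700) = e^(−0.000351851·2700) ≈ 0.3867.

0.3867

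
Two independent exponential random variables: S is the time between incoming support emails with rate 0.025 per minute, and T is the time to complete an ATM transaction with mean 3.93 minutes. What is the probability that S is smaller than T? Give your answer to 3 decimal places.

λ_1 = 0.025, λ_2 = 1/3.93 = 0.254453.
For independent exponentials, P(S < T) = λ_1/(λ_1+λ_2) = 0.025/0.279453 ≈ 0.089.

0.089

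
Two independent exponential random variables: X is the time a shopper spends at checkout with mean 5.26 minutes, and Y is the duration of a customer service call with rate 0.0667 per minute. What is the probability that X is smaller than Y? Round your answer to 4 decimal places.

λ_1 = 1/5.26 = 0.190114, λ_2 = 0.0667.
For independent exponentials, P(X < Y) = λ_1/(λ_1+λ_2) = 0.190114/0.256814 ≈ 0.7403.

0.7403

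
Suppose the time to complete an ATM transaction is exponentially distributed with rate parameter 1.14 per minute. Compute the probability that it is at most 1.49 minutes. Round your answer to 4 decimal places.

0.8171

P(X ≤ 1.49) = 1 − e^(−λ·1.49) = 1 − e^(−1.6986) ≈ 0.8171.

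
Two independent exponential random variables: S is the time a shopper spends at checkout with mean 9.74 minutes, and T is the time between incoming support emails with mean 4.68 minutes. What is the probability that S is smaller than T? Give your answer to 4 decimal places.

0.3245

λ_1 = 1/9.74 = 0.102669, λ_2 = 1/4.68 = 0.213675.
For independent exponentials, P(S < T) = λ_1/(λ_1+λ_2) = 0.102669/0.316345 ≈ 0.3245.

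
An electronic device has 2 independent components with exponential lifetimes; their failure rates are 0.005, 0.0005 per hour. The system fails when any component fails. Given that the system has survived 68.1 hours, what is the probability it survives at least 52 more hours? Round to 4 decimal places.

Time to first failure ~ Exp(Σλ) with Σλ = 0.0055.
By memorylessness, P(T > 68.1+52 | T > 68.1) = P(T > 52) = e^(−0.0055·52) ≈ 0.7513.

0.7513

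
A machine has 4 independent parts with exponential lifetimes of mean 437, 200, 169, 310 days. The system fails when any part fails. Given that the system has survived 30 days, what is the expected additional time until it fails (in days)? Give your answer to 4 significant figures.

First-failure rate Σλ = 1/437 + 1/200 + 1/169 + 1/310 = 0.0164313.
By memorylessness the expected residual is 1/Σλ = 60.8595 days, regardless of the 30 already elapsed.

60.86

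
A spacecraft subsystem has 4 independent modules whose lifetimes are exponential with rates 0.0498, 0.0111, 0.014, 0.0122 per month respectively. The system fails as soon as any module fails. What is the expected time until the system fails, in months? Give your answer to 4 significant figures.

The time to first failure is exponential with rate Σλ = 0.0498 + 0.0111 + 0.014 + 0.0122 = 0.0871.
E[min] = 1/Σλ = 1/0.0871 = 11.4811 months.

11.48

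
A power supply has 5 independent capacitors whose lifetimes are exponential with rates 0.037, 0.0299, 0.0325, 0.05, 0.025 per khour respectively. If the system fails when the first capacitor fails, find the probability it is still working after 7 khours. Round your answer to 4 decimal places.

0.2950

The time to first failure is exponential with rate Σλ = 0.037 + 0.0299 + 0.0325 + 0.05 + 0.025 = 0.1744.
P(min > 7) = e^(−0.1744·7) = e^(−1.2208) ≈ 0.2950.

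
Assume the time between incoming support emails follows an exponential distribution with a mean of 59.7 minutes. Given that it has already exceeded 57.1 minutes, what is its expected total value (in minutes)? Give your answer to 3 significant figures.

117

The rate is λ = 1/59.7 = 0.0167504 per minute.
By memorylessness, E[X | X > 57.1] = 57.1 + 1/λ = 57.1 + 59.7 = 116.8 minutes.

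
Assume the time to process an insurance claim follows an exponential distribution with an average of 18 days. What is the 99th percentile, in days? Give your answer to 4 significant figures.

The rate is λ = 1/18 = 0.0555556 per day.
Set 1 − e^(−λt) = 0.99, so t = −ln(0.01)/λ = 4.6052/0.0555556 ≈ 82.8931 days.

82.89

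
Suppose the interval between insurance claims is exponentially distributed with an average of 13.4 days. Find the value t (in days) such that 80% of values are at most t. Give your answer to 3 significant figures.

The rate is λ = 1/13.4 = 0.0746269 per day.
Set 1 − e^(−λt) = 0.8, so t = −ln(0.2)/λ = 1.6094/0.0746269 ≈ 21.5665 days.

21.6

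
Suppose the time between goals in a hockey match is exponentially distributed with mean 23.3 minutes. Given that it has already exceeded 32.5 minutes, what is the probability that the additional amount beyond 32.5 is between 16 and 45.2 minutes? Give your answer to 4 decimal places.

The rate is λ = 1/23.3 = 0.0429185 per minute.
Memoryless: the residual past 32.5 is again Exp(λ).
P(16 < residual < 45.2) = e^(−λ·16) − e^(−λ·45.2) = 0.50324 − 0.14372 ≈ 0.3595.

0.3595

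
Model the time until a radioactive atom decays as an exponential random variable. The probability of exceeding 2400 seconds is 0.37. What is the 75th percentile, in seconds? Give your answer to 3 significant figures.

3350

e^(−λ·2400) = 0.37 ⇒ λ = −ln(0.37)/2400 = 0.000414272.
75th percentile: 1 − e^(−λt) = 0.75, t = −ln(0.25)/λ = 3346.34 seconds.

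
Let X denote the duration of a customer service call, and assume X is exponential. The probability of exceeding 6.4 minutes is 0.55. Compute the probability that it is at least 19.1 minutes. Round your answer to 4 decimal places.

e^(−λ·6.4) = 0.55 ⇒ λ = −ln(0.55)/6.4 = 0.093412.
P(X > 19.1) = e^(−0.093412·19.1) = e^(−1.7842) ≈ 0.1679.

0.1679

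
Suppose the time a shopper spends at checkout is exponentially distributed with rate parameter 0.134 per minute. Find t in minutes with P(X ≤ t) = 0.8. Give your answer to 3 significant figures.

12.0

Set 1 − e^(−λt) = 0.8, so t = −ln(0.2)/λ = 1.6094/0.134 ≈ 12.0107 minutes.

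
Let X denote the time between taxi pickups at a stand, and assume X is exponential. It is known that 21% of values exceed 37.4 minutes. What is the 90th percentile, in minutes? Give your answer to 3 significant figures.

e^(−λ·37.4) = 0.21 ⇒ λ = −ln(0.21)/37.4 = 0.0417285.
90th percentile: 1 − e^(−λt) = 0.9, t = −ln(0.1)/λ = 55.1801 minutes.

55.2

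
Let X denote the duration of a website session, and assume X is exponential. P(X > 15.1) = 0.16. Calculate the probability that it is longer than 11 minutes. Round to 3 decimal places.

e^(−λ·15.1) = 0.16 ⇒ λ = −ln(0.16)/15.1 = 0.121363.
P(X > 11) = e^(−0.121363·11) = e^(−1.335) ≈ 0.263.

0.263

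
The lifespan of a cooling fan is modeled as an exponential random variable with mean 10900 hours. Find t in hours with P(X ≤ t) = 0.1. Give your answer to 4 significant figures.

The rate is λ = 1/10900 = 0.0000917431 per hour.
Set 1 − e^(−λt) = 0.1, so t = −ln(0.9)/λ = 0.10536/0.0000917431 ≈ 1148.43 hours.

1148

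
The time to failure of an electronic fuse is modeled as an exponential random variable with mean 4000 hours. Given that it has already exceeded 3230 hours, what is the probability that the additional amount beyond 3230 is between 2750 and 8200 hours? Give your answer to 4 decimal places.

0.3741

The rate is λ = 1/4000 = 0.00025 per hour.
Memoryless: the residual past 3230 is again Exp(λ).
P(2750 < residual < 8200) = e^(−λ·2750) − e^(−λ·8200) = 0.50283 − 0.12873 ≈ 0.3741.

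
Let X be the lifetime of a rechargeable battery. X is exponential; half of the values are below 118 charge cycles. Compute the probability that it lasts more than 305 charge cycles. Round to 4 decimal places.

For an exponential, median = ln(2)/λ, so λ = ln 2 / 118 = 0.00587413 per charge cycle.
P(X > 305) = e^(−λ·305) = e^(−1.7916) ≈ 0.1667.

0.1667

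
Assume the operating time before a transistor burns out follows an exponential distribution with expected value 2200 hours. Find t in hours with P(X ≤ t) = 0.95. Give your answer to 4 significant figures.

The rate is λ = 1/2200 = 0.000454545 per hour.
Set 1 − e^(−λt) = 0.95, so t = −ln(0.05)/λ = 2.9957/0.000454545 ≈ 6590.61 hours.

6591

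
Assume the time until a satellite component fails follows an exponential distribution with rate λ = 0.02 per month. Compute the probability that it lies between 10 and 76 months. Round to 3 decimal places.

0.600

P(10 < X < 76) = e^(−λ·10) − e^(−λ·76) = 0.81873 − 0.21871 ≈ 0.600.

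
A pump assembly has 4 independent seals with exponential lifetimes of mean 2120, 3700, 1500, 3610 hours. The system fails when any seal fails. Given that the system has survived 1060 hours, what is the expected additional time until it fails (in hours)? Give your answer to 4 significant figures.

593.2

First-failure rate Σλ = 1/2120 + 1/3700 + 1/1500 + 1/3610 = 0.00168564.
By memorylessness the expected residual is 1/Σλ = 593.245 hours, regardless of the 1060 already elapsed.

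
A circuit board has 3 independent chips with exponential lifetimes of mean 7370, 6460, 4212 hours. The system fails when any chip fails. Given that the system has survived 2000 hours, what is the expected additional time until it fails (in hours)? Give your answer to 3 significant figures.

First-failure rate Σλ = 1/7370 + 1/6460 + 1/4212 = 0.000527901.
By memorylessness the expected residual is 1/Σλ = 1894.3 hours, regardless of the 2000 already elapsed.

1890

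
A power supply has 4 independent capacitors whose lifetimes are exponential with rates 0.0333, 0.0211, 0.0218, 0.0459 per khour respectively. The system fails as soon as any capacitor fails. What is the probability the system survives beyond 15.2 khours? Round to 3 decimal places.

0.156

The time to first failure is exponential with rate Σλ = 0.0333 + 0.0211 + 0.0218 + 0.0459 = 0.1221.
P(min > 15.2) = e^(−0.1221·15.2) = e^(−1.8559) ≈ 0.156.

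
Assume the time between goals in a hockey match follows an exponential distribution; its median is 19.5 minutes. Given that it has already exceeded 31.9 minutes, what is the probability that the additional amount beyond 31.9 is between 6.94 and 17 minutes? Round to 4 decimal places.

For an exponential, median = ln(2)/λ, so λ = ln 2 / 19.5 = 0.035546 per minute.
Memoryless: the residual past 31.9 is again Exp(λ).
P(6.94 < residual < 17) = e^(−λ·6.94) − e^(−λ·17) = 0.78138 − 0.54647 ≈ 0.2349.

0.2349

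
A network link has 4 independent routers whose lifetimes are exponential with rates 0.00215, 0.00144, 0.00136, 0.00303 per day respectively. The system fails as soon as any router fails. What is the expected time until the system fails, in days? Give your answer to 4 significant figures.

The time to first failure is exponential with rate Σλ = 0.00215 + 0.00144 + 0.00136 + 0.00303 = 0.00798.
E[min] = 1/Σλ = 1/0.00798 = 125.313 days.

125.3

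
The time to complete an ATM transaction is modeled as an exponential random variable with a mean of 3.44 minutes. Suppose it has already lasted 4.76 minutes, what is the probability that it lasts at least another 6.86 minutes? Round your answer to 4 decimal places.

The rate is λ = 1/3.44 = 0.290698 per minute.
P(X > s+t | X > s) = e^(−λ(s+t))/e^(−λs) = e^(−λt), independent of s = 4.76.
P(X > 6.86) = e^(−1.9942) ≈ 0.1361.

0.1361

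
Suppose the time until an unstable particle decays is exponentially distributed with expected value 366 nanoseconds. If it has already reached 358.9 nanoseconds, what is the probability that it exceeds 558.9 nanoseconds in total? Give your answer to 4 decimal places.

The rate is λ = 1/366 = 0.00273224 per nanosecond.
By the memoryless property, P(X > 358.9+200 | X > 358.9) = P(X > 200).
P(X > 200) = e^(−0.54645) ≈ 0.5790.

0.5790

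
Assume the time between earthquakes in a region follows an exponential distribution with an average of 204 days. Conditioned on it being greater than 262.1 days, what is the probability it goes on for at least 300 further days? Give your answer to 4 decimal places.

0.2298

The rate is λ = 1/204 = 0.00490196 per day.
By the memoryless property, P(X > 262.1+300 | X > 262.1) = P(X > 300).
P(X > 300) = e^(−1.4706) ≈ 0.2298.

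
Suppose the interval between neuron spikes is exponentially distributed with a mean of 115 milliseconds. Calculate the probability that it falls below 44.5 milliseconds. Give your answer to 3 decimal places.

0.321

The rate is λ = 1/115 = 0.00869565 per millisecond.
P(X ≤ 44.5) = 1 − e^(−λ·44.5) = 1 − e^(−0.38696) ≈ 0.321.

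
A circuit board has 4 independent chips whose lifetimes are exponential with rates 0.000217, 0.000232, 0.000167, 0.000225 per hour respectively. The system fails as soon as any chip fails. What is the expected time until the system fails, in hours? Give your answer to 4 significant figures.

The time to first failure is exponential with rate Σλ = 0.000217 + 0.000232 + 0.000167 + 0.000225 = 0.000841.
E[min] = 1/Σλ = 1/0.000841 = 1189.06 hours.

1189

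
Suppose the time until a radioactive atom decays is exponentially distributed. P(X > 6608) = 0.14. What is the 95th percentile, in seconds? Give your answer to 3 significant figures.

e^(−λ·6608) = 0.14 ⇒ λ = −ln(0.14)/6608 = 0.000297535.
95th percentile: 1 − e^(−λt) = 0.95, t = −ln(0.05)/λ = 10068.5 seconds.

10100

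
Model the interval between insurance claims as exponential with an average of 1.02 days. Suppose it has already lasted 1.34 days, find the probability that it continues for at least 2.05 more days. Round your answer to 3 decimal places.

The rate is λ = 1/1.02 = 0.980392 per day.
The exponential is memoryless, so the remaining time is again Exp(λ): the condition X > 1.34 is irrelevant.
P(X > 2.05) = e^(−2.0098) ≈ 0.134.

0.134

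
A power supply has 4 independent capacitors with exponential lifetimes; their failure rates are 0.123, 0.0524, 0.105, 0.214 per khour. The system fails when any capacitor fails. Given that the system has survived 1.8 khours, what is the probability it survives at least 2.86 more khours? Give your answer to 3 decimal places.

0.243

Time to first failure ~ Exp(Σλ) with Σλ = 0.4944.
By memorylessness, P(T > 1.8+2.86 | T > 1.8) = P(T > 2.86) = e^(−0.4944·2.86) ≈ 0.243.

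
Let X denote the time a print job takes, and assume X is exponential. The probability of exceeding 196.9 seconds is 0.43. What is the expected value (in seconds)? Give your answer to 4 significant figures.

233.3

e^(−λ·196.9) = 0.43 ⇒ λ = −ln(0.43)/196.9 = 0.00428629.
Mean = 1/λ = 233.302 seconds.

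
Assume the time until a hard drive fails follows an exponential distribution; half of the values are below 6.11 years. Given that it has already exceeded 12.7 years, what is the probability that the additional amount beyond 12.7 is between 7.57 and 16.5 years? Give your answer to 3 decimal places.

0.270

For an exponential, median = ln(2)/λ, so λ = ln 2 / 6.11 = 0.113445 per year.
Memoryless: the residual past 12.7 is again Exp(λ).
P(7.57 < residual < 16.5) = e^(−λ·7.57) − e^(−λ·16.5) = 0.42368 − 0.15384 ≈ 0.270.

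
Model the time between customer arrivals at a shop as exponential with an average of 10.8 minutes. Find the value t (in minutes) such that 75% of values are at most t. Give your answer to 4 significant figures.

14.97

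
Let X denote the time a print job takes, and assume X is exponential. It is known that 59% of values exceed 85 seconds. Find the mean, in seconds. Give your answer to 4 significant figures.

e^(−λ·85) = 0.59 ⇒ λ = −ln(0.59)/85 = 0.00620744.
Mean = 1/λ = 161.097 seconds.

161.1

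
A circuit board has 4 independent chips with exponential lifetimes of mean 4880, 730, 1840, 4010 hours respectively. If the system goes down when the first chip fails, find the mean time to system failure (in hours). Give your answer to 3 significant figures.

422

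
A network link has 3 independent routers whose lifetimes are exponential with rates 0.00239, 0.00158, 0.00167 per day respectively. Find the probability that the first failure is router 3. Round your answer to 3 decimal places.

The time to first failure is exponential with rate Σλ = 0.00239 + 0.00158 + 0.00167 = 0.00564.
P(router 3 first) = λ_3/Σλ = 0.00167/0.00564 ≈ 0.296.

0.296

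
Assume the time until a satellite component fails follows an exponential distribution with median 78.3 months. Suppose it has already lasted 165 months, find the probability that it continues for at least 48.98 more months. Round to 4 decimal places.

0.6482

For an exponential, median = ln(2)/λ, so λ = ln 2 / 78.3 = 0.00885245 per month.
The exponential is memoryless, so the remaining time is again Exp(λ): the condition X > 165 is irrelevant.
P(X > 48.98) = e^(−0.43359) ≈ 0.6482.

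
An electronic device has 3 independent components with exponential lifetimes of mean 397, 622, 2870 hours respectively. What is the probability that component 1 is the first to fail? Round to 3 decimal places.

Rates: λ_i = 1/mean_i → 0.00251889, 0.00160772, 0.000348432; Σλ = 0.00447504.
P(component 1 first) = λ_1/Σλ = 0.00251889/0.00447504 ≈ 0.563.

0.563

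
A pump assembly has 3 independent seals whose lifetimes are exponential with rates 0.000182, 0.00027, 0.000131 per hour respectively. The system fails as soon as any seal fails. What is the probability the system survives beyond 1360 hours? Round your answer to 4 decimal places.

The time to first failure is exponential with rate Σλ = 0.000182 + 0.00027 + 0.000131 = 0.000583.
P(min > 1360) = e^(−0.000583·1360) = e^(−0.79288) ≈ 0.4525.

0.4525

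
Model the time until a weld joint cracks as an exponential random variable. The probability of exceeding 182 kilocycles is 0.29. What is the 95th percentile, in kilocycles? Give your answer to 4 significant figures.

440.5

e^(−λ·182) = 0.29 ⇒ λ = −ln(0.29)/182 = 0.00680151.
95th percentile: 1 − e^(−λt) = 0.95, t = −ln(0.05)/λ = 440.451 kilocycles.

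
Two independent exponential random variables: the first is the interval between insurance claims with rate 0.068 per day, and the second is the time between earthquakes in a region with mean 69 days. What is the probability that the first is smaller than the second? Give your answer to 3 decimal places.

0.824

λ_1 = 0.068, λ_2 = 1/69 = 0.0144928.
For independent exponentials, P(the first < the second) = λ_1/(λ_1+λ_2) = 0.068/0.0824928 ≈ 0.824.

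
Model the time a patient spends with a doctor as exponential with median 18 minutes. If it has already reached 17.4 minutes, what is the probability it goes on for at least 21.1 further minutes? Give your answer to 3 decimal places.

For an exponential, median = ln(2)/λ, so λ = ln 2 / 18 = 0.0385082 per minute.
The exponential is memoryless, so the remaining time is again Exp(λ): the condition X > 17.4 is irrelevant.
P(X > 21.1) = e^(−0.81252) ≈ 0.444.

0.444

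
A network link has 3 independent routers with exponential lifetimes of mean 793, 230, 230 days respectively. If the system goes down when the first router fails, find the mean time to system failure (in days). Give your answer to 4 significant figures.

The first failure time is exponential with rate Σλ_i = 1/793 + 1/230 + 1/230 = 0.00995669 per day.
E[min] = 1/Σλ = 1/0.00995669 = 100.435 days.

100.4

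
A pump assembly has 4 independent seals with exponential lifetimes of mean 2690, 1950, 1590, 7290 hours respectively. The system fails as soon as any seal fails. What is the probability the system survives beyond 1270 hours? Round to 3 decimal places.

The first failure time is exponential with rate Σλ_i = 1/2690 + 1/1950 + 1/1590 + 1/7290 = 0.00165067 per hour.
P(min > 1270) = e^(−0.00165067·1270) = e^(−2.0964) ≈ 0.123.

0.123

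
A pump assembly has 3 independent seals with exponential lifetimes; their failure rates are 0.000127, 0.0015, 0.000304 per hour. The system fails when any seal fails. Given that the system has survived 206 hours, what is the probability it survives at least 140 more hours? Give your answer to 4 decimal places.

0.7631

Time to first failure ~ Exp(Σλ) with Σλ = 0.001931.
By memorylessness, P(T > 206+140 | T > 206) = P(T > 140) = e^(−0.001931·140) ≈ 0.7631.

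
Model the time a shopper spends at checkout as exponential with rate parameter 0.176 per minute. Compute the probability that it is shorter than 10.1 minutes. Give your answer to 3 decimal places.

0.831

P(X ≤ 10.1) = 1 − e^(−λ·10.1) = 1 − e^(−1.7776) ≈ 0.831.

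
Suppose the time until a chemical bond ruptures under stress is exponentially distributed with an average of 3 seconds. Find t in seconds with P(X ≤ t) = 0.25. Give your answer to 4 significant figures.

0.8630

The rate is λ = 1/3 = 0.333333 per second.
Set 1 − e^(−λt) = 0.25, so t = −ln(0.75)/λ = 0.28768/0.333333 ≈ 0.863046 seconds.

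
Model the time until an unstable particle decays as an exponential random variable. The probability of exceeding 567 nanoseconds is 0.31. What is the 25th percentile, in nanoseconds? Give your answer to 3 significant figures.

139

e^(−λ·567) = 0.31 ⇒ λ = −ln(0.31)/567 = 0.00206558.
25th percentile: 1 − e^(−λt) = 0.25, t = −ln(0.75)/λ = 139.274 nanoseconds.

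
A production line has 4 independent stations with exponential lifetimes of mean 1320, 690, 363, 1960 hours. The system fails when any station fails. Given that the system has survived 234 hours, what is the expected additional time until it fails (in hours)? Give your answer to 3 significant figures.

183

First-failure rate Σλ = 1/1320 + 1/690 + 1/363 + 1/1960 = 0.00547188.
By memorylessness the expected residual is 1/Σλ = 182.753 hours, regardless of the 234 already elapsed.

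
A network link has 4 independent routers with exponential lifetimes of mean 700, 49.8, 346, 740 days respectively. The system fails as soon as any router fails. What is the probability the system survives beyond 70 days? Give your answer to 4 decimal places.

0.1649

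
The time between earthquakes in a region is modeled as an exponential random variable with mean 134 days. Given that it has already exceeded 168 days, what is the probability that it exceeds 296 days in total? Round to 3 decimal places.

The rate is λ = 1/134 = 0.00746269 per day.
By the memoryless property, P(X > 168+128 | X > 168) = P(X > 128).
P(X > 128) = e^(−0.95522) ≈ 0.385.

0.385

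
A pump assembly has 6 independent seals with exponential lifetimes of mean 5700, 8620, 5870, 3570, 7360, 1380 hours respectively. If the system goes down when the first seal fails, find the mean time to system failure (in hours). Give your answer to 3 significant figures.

624

The first failure time is exponential with rate Σλ_i = 1/5700 + 1/8620 + 1/5870 + 1/3570 + 1/7360 + 1/1380 = 0.00160242 per hour.
E[min] = 1/Σλ = 1/0.00160242 = 624.054 hours.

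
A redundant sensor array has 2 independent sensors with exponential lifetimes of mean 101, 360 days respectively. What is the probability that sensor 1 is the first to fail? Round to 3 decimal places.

0.781

Rates: λ_i = 1/mean_i → 0.00990099, 0.00277778; Σλ = 0.0126788.
P(sensor 1 first) = λ_1/Σλ = 0.00990099/0.0126788 ≈ 0.781.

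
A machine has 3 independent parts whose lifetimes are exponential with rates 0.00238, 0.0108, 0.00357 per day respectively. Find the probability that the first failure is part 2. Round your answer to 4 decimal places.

The time to first failure is exponential with rate Σλ = 0.00238 + 0.0108 + 0.00357 = 0.01675.
P(part 2 first) = λ_2/Σλ = 0.0108/0.01675 ≈ 0.6448.

0.6448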